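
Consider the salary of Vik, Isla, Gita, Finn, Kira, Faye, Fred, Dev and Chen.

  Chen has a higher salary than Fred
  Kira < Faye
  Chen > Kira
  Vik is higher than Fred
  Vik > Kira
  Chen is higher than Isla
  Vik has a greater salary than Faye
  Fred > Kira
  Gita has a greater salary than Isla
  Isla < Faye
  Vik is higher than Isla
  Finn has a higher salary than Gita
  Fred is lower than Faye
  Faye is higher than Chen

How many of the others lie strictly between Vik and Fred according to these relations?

Chaining upward from Fred reaches: Chen, Faye.
Chaining downward from Vik reaches: Kira, Isla, Chen, Faye.
Strictly between Fred and Vik are those in both lists: Chen, Faye — 2 elements.

2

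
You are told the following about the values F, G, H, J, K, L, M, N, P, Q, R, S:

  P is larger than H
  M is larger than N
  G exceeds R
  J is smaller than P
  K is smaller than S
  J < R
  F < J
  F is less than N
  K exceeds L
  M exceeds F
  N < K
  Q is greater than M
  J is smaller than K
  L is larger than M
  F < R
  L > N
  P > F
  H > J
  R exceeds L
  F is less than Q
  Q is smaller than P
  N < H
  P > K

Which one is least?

Chaining upward from F: directly above it, N, M, J, R, Q, P; then L, K, G, H; then S.
That covers every other element, and nothing is given below F, so F is the least.

F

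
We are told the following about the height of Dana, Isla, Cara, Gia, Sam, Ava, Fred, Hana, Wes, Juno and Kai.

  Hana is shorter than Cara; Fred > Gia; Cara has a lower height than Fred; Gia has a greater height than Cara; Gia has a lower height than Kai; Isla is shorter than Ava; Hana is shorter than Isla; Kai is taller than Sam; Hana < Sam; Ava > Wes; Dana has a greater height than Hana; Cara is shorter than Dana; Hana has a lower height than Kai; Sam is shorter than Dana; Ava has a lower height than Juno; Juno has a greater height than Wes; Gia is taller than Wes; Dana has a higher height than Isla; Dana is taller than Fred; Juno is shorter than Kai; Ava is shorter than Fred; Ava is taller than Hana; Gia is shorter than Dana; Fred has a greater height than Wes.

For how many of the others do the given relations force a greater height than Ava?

From Ava the given relations immediately reach Juno, Fred.
From those, Dana, Kai — 4 in total.
No other element is forced above Ava by the given relations, so the count is 4.

4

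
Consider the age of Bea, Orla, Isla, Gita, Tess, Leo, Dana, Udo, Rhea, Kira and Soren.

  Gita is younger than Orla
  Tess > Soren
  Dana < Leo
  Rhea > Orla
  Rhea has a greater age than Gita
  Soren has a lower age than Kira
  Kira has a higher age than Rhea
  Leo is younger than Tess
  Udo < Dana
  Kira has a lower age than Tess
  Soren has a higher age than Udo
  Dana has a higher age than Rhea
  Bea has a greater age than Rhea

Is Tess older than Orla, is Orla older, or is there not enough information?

Link the given pairs in sequence: Orla < Rhea; Rhea < Dana; Dana < Leo; Leo < Tess.
Chaining these gives Orla < Rhea < Dana < Leo < Tess.
So Tess is older.

Tess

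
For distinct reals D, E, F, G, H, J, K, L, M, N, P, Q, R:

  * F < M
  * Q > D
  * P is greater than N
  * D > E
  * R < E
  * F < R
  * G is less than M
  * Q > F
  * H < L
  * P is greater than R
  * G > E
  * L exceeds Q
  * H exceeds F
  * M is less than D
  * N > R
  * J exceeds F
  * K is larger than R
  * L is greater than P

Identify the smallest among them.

F

Chaining upward from F: directly above it, R, H, J, M, Q; then E, N, D, P, K, L; then G.
That covers every other element, and nothing is given below F, so F is the smallest.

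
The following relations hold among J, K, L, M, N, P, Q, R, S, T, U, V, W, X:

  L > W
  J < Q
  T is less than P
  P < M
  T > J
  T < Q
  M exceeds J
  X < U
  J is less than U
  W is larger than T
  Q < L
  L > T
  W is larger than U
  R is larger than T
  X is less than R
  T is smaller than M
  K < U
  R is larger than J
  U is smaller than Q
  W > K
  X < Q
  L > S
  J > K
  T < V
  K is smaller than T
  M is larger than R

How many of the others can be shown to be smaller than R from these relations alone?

The elements the relations force below R are K, X, J, T — no chain reaches any other.
That is 4.

4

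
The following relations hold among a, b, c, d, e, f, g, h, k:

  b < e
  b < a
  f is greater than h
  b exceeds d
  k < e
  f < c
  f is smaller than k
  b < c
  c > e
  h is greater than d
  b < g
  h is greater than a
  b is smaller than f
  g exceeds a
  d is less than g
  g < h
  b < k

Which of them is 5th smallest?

Chaining the given pairs: d < b < a < g < h < f < k < e < c.
The 5th smallest is h.

h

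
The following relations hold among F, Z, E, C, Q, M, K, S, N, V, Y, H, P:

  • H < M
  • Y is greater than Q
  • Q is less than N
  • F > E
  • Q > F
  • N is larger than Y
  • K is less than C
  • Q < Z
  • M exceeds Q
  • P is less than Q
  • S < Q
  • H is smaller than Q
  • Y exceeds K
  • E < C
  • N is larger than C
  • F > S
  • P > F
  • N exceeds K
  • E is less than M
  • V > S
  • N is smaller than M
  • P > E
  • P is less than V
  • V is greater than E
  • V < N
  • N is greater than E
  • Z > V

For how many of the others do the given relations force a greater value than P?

6

From P the given relations immediately reach Q, V.
From those, Y, N, M, Z — 6 in total.
No other element is forced above P by the given relations, so the count is 6.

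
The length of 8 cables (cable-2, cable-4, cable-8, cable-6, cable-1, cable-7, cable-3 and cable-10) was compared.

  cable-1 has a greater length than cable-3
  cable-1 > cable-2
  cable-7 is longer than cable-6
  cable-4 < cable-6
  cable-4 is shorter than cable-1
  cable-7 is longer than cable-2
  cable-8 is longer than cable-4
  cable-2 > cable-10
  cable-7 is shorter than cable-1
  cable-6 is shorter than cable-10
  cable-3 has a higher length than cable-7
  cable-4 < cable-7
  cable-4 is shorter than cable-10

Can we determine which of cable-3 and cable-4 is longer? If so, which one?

cable-3

cable-4 < cable-6 and cable-6 < cable-10 give cable-4 < cable-10.
With cable-10 < cable-2: cable-4 < cable-6 < cable-10 < cable-2.
With cable-2 < cable-7: cable-4 < cable-6 < cable-10 < cable-2 < cable-7.
Then cable-7 < cable-3 extends the chain to cable-3.
So cable-3 is longer.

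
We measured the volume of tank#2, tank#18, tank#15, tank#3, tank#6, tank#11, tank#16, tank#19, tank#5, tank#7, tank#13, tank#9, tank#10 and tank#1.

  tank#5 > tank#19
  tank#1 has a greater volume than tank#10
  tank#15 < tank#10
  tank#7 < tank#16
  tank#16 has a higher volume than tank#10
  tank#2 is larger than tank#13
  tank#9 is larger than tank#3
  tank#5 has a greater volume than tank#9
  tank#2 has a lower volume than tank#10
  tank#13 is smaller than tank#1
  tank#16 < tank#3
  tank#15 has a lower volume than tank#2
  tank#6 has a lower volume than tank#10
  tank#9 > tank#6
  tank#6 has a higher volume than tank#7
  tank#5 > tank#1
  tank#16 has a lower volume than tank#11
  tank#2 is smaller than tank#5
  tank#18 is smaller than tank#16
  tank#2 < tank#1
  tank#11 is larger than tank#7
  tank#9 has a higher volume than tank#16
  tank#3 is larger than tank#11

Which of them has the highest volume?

tank#13 is not greatest since tank#13 < tank#1; tank#15 is not greatest since tank#15 < tank#2; tank#18 is not greatest since tank#18 < tank#16; tank#7 is not greatest since tank#7 < tank#6; tank#6 is not greatest since tank#6 < tank#9; tank#19 is not greatest since tank#19 < tank#5; tank#2 is not greatest since tank#2 < tank#10; tank#10 is not greatest since tank#10 < tank#1; tank#16 is not greatest since tank#16 < tank#11; tank#11 is not greatest since tank#11 < tank#3; tank#1 is not greatest since tank#1 < tank#5; tank#3 is not greatest since tank#3 < tank#9; tank#9 is not greatest since tank#9 < tank#5.
Only tank#5 has nothing above it, so tank#5 is the highest volume.

tank#5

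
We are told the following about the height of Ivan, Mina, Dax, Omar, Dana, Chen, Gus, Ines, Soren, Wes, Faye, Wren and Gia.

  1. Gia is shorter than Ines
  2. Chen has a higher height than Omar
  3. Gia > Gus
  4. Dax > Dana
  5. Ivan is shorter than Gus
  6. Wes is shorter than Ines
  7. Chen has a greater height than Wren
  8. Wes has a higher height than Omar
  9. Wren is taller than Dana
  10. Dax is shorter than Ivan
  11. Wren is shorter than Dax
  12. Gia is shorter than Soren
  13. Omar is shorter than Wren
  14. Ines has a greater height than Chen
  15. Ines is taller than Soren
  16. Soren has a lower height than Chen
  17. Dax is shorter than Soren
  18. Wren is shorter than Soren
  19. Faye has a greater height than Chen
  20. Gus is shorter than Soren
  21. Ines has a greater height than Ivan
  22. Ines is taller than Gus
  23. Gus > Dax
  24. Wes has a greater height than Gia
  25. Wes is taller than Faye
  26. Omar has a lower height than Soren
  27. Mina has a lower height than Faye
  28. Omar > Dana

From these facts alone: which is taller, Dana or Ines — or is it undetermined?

Link the given pairs in sequence: Dana < Omar; Omar < Wren; Wren < Dax; Dax < Ivan; Ivan < Gus; Gus < Gia; Gia < Soren; Soren < Chen; Chen < Faye; Faye < Wes; Wes < Ines.
Together: Dana < Omar < Wren < Dax < Ivan < Gus < Gia < Soren < Chen < Faye < Wes < Ines.
So Ines is taller.

Ines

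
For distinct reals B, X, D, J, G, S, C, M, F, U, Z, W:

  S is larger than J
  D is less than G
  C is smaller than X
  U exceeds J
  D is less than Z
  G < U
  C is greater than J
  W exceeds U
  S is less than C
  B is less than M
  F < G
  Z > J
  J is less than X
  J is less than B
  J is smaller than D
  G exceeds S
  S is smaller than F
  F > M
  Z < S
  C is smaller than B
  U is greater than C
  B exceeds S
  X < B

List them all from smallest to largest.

The consecutive links are each given: J < D; D < Z; Z < S; S < C; C < X; X < B; B < M; M < F; F < G; G < U; U < W.

J < D < Z < S < C < X < B < M < F < G < U < W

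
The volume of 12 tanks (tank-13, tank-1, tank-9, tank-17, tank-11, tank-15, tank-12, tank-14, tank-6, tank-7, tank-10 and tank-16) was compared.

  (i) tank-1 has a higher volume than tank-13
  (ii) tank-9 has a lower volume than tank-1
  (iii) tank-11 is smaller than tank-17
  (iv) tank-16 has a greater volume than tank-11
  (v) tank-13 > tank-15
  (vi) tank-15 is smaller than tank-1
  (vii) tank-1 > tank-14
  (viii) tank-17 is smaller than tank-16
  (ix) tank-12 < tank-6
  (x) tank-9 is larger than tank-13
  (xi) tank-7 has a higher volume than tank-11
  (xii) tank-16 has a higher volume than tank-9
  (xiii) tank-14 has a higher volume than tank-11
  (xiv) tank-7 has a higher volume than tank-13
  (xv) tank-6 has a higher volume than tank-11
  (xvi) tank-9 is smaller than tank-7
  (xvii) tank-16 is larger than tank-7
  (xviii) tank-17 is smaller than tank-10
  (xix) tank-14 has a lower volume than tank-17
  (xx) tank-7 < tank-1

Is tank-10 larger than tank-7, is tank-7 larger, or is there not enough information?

undetermined

Following every chain through tank-10: below tank-10 we get tank-11, tank-14, tank-17.
tank-7 is not reached, and no chain runs the other way from tank-7 to tank-10.
So the given relations leave the order of tank-10 and tank-7 undetermined.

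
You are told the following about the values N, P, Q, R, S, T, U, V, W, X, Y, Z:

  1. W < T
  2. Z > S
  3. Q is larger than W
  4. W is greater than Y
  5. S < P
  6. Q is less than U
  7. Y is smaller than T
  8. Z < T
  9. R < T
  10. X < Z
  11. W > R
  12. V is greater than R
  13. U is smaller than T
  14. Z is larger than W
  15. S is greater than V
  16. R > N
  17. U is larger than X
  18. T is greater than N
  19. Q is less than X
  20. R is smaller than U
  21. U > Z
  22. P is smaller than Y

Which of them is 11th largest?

Piecing the relations together gives one ordering: N < R < V < S < P < Y < W < Q < X < Z < U < T.
Counting 11 from the largest end gives R.

R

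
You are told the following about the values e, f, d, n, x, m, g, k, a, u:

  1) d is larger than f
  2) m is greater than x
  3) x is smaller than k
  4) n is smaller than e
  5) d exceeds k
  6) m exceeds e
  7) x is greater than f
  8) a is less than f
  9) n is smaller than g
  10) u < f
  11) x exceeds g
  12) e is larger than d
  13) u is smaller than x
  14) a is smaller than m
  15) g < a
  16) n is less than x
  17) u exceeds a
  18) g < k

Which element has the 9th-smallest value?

The consecutive relations fix a unique order: n < g < a < u < f < x < k < d < e < m.
The 9th smallest is e.

e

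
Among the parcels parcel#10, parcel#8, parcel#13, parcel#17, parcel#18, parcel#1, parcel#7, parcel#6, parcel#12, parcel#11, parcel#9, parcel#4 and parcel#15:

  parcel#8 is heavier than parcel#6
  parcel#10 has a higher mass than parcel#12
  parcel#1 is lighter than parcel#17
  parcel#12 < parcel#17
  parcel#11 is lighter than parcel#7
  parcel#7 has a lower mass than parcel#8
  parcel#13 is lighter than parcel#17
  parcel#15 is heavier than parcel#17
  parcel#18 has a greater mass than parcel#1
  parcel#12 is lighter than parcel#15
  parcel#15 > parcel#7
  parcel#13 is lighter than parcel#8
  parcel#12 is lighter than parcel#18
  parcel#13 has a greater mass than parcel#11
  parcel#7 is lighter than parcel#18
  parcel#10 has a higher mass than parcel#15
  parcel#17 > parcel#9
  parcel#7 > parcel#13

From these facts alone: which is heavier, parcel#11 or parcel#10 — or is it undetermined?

parcel#11 < parcel#13 and parcel#13 < parcel#7 give parcel#11 < parcel#7.
Then parcel#7 < parcel#15 extends the chain to parcel#15.
With parcel#15 < parcel#10: parcel#11 < parcel#13 < parcel#7 < parcel#15 < parcel#10.
So parcel#10 is heavier.

parcel#10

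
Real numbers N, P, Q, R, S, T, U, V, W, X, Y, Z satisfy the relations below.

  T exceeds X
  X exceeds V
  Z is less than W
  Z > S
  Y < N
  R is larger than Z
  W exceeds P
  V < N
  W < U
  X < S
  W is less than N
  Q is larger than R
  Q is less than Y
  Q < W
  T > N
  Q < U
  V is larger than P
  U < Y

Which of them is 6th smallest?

The consecutive relations fix a unique order: P < V < X < S < Z < R < Q < W < U < Y < N < T.
The 6th smallest is R.

R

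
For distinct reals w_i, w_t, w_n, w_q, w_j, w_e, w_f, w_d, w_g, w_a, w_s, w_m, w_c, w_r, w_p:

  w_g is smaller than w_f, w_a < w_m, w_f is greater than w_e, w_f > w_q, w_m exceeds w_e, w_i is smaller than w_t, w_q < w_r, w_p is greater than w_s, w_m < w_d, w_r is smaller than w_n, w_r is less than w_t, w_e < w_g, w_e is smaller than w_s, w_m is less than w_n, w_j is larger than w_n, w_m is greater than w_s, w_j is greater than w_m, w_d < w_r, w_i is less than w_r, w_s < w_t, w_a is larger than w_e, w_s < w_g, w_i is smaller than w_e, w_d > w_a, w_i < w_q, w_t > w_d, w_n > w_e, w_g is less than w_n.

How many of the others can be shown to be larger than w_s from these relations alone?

9

Directly above w_s: w_m, w_p, w_t, w_g.
One step further: w_d, w_n, w_j, w_f (8 so far).
One step further: w_r (9 so far).
No other element is forced above w_s by the given relations, so the count is 9.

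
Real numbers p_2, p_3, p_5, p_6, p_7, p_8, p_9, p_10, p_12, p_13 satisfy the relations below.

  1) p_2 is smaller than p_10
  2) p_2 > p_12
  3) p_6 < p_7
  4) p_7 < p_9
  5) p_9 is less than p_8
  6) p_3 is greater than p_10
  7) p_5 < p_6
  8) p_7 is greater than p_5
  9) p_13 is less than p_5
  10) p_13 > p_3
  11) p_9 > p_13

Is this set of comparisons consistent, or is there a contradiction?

Every relation is compatible with p_12 < p_2 < p_10 < p_3 < p_13 < p_5 < p_6 < p_7 < p_9 < p_8; the set is consistent.

consistent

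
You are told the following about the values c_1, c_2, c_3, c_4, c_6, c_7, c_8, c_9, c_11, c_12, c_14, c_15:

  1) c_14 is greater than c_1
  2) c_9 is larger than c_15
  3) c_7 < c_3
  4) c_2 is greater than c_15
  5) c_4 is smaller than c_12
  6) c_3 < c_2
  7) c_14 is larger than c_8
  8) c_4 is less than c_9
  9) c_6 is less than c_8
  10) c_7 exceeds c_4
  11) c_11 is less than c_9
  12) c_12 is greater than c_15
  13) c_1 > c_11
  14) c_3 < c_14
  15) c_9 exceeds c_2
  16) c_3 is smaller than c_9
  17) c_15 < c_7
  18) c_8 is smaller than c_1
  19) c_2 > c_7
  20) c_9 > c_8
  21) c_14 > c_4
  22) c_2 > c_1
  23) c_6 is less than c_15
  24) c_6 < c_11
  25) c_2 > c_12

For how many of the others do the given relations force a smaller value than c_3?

The elements the relations force below c_3 are c_6, c_15, c_4, c_7 — no chain reaches any other.
That is 4.

4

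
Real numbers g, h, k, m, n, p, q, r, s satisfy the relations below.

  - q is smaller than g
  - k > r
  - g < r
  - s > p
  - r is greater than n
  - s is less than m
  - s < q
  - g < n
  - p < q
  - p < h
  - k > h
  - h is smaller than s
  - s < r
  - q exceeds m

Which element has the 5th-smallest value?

The consecutive relations fix a unique order: p < h < s < m < q < g < n < r < k.
Counting 5 from the smallest end gives q.

q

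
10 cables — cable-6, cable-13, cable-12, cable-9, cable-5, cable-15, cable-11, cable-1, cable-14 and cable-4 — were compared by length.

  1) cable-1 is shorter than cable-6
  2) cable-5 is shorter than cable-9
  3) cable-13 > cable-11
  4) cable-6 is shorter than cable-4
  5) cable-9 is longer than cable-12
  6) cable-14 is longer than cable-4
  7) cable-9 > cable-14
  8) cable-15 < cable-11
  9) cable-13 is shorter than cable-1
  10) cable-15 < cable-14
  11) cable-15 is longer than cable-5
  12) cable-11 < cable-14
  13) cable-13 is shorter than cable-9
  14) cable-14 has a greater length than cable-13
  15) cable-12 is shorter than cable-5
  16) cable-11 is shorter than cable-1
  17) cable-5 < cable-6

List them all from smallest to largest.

The consecutive links are each given: cable-12 < cable-5; cable-5 < cable-15; cable-15 < cable-11; cable-11 < cable-13; cable-13 < cable-1; cable-1 < cable-6; cable-6 < cable-4; cable-4 < cable-14; cable-14 < cable-9.

cable-12 < cable-5 < cable-15 < cable-11 < cable-13 < cable-1 < cable-6 < cable-4 < cable-14 < cable-9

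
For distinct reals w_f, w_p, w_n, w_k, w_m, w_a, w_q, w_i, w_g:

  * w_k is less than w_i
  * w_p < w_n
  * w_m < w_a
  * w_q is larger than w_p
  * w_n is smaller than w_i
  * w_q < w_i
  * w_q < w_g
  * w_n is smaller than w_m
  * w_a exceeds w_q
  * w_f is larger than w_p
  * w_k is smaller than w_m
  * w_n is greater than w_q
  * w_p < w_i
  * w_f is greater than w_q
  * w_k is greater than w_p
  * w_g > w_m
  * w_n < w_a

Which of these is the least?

Chaining upward from w_p: directly above it, w_q, w_n, w_k, w_f, w_i; then w_m, w_a, w_g.
That covers every other element, and nothing is given below w_p, so w_p is the least.

w_p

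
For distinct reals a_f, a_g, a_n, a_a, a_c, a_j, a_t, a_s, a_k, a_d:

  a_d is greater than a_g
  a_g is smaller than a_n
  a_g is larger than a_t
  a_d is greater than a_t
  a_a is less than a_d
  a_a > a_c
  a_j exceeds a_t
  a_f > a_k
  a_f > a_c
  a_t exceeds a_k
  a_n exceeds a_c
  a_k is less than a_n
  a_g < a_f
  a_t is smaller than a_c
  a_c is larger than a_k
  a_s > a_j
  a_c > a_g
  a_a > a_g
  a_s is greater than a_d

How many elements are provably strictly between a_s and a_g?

Chaining upward from a_g reaches: a_c, a_a, a_n, a_d, a_f.
Chaining downward from a_s reaches: a_k, a_t, a_c, a_a, a_j, a_d.
Strictly between a_g and a_s are those in both lists: a_c, a_a, a_d — 3 elements.

3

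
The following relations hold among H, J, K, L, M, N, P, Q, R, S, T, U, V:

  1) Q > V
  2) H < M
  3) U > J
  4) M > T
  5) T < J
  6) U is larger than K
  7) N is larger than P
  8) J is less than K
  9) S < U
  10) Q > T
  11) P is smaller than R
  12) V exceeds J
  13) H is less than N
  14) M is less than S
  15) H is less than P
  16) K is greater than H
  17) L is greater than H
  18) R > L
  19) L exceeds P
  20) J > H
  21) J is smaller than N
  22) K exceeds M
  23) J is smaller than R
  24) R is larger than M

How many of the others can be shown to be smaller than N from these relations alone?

4

The elements the relations force below N are H, P, T, J — no chain reaches any other.
That is 4.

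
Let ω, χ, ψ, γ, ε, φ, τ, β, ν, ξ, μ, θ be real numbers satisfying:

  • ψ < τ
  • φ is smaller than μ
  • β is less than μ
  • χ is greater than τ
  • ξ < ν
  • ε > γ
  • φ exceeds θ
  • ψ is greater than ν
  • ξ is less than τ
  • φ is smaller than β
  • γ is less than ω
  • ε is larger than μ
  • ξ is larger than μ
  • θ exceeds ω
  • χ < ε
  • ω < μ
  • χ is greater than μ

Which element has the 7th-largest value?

The consecutive relations fix a unique order: γ < ω < θ < φ < β < μ < ξ < ν < ψ < τ < χ < ε.
Counting 7 from the largest end gives μ.

μ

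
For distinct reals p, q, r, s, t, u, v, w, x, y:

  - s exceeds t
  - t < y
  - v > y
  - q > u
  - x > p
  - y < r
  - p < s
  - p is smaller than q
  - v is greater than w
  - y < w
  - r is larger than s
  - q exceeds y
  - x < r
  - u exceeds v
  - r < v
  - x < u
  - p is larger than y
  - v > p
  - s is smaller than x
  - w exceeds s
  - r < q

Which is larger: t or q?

q

Link the given pairs in sequence: t < y; y < p; p < s; s < x; x < r; r < v; v < u; u < q.
Chaining these gives t < y < p < s < x < r < v < u < q.
So t < q; q is the larger of the two.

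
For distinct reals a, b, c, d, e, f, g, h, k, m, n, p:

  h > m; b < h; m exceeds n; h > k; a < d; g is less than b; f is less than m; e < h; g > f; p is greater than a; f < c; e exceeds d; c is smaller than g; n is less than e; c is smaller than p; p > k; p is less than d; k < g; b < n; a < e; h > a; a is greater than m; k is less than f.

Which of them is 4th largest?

p

Piecing the relations together gives one ordering: k < f < c < g < b < n < m < a < p < d < e < h.
Counting 4 from the largest end gives p.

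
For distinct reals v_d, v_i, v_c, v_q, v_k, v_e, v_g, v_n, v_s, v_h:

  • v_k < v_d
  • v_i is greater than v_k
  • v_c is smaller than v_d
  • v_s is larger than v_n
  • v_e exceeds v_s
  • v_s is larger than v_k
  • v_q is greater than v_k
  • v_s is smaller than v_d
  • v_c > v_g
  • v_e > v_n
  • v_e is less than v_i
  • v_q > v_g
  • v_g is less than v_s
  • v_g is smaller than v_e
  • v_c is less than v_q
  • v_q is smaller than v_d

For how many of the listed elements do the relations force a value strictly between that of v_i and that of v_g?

Chaining upward from v_g reaches: v_s, v_c, v_q, v_d, v_e.
Chaining downward from v_i reaches: v_n, v_k, v_s, v_e.
Strictly between v_g and v_i are those in both lists: v_s, v_e — 2 elements.

2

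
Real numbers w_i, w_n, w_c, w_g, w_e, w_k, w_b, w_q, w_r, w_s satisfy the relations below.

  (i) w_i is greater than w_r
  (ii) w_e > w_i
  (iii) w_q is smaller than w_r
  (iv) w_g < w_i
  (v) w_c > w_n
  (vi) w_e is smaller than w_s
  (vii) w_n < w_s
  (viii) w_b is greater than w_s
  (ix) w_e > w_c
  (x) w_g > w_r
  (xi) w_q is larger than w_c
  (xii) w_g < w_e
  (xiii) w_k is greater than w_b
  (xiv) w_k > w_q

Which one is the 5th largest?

Chaining the given pairs: w_n < w_c < w_q < w_r < w_g < w_i < w_e < w_s < w_b < w_k.
Counting 5 from the largest end gives w_i.

w_i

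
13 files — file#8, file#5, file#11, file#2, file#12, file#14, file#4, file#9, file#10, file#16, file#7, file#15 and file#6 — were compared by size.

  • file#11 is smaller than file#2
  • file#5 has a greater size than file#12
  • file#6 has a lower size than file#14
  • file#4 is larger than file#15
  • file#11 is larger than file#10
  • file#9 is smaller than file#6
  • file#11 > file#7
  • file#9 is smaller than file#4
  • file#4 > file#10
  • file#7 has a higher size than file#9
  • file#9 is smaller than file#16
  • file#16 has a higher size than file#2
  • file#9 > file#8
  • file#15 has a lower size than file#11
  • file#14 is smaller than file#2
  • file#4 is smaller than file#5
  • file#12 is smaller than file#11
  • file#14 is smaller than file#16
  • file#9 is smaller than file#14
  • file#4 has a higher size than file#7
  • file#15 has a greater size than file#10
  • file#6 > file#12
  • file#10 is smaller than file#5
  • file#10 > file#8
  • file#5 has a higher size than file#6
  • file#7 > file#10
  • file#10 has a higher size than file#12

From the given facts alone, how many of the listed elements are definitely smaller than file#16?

10

From file#16 the given relations immediately reach file#9, file#14, file#2.
From those, file#8, file#11, file#6 — 6 in total.
From those, file#12, file#10, file#15, file#7 — 10 in total.
Nothing else is reachable below file#16; 10 in all.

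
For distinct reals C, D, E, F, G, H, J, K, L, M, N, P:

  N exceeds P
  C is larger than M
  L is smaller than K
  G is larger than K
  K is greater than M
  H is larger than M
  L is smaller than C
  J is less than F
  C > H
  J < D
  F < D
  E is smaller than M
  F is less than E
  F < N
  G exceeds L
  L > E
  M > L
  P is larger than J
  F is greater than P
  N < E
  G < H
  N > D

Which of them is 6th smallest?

E

The consecutive relations fix a unique order: J < P < F < D < N < E < L < M < K < G < H < C.
Counting 6 from the smallest end gives E.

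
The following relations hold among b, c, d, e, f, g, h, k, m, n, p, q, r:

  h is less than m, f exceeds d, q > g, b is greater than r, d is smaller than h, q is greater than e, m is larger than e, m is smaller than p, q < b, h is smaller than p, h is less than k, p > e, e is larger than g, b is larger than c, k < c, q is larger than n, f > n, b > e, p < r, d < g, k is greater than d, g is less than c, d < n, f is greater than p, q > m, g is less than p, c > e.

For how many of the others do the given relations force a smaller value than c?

Directly below c: g, e, k.
One step further: d, h (5 so far).
No other element is forced below c by the given relations, so the count is 5.

5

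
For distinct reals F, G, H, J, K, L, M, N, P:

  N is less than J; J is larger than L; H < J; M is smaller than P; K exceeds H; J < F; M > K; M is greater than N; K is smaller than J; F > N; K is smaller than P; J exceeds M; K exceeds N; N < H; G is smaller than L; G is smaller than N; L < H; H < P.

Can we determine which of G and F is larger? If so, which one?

G < L < H < K < J < F, by transitivity through L, H, K, J.
So F is larger.

F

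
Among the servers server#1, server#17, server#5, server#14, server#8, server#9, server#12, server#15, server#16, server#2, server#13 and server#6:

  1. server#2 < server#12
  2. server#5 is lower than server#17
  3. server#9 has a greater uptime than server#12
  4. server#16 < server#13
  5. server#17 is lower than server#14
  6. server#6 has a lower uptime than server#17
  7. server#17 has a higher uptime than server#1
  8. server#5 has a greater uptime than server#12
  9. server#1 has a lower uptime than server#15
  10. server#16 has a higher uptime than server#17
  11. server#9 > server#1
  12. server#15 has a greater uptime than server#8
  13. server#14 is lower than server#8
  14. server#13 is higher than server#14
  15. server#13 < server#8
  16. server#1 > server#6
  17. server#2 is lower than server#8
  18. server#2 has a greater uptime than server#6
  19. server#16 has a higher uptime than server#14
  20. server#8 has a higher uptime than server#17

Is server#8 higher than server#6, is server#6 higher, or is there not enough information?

The relevant relations are server#6 < server#2; server#2 < server#12; server#12 < server#5; server#5 < server#17; server#17 < server#14; server#14 < server#16; server#16 < server#13; server#13 < server#8.
Together: server#6 < server#2 < server#12 < server#5 < server#17 < server#14 < server#16 < server#13 < server#8.
So server#8 is higher.

server#8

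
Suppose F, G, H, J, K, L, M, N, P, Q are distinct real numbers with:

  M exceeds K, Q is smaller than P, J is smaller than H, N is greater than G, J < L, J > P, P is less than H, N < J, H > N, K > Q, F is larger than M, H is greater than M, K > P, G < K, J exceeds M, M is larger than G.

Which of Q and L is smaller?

Q

Link the given pairs in sequence: Q < P; P < K; K < M; M < J; J < L.
Together: Q < P < K < M < J < L.
So Q < L; Q is the smaller of the two.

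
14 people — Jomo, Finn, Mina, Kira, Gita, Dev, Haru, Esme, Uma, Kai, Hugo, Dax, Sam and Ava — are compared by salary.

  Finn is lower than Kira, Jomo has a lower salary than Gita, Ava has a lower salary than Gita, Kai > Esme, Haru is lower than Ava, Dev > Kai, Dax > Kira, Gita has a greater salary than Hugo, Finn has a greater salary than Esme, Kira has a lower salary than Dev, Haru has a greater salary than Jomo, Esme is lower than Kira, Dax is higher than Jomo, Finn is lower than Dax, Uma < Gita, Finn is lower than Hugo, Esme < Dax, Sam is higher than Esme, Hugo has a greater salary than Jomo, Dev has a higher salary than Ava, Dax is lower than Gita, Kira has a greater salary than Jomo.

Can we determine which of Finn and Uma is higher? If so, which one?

Following every chain through Finn: above Finn we get Kira, Dax, Hugo, Dev, Gita; below Finn we get Esme.
Uma is not reached, and no chain runs the other way from Uma to Finn.
So the given relations leave the order of Finn and Uma undetermined.

undetermined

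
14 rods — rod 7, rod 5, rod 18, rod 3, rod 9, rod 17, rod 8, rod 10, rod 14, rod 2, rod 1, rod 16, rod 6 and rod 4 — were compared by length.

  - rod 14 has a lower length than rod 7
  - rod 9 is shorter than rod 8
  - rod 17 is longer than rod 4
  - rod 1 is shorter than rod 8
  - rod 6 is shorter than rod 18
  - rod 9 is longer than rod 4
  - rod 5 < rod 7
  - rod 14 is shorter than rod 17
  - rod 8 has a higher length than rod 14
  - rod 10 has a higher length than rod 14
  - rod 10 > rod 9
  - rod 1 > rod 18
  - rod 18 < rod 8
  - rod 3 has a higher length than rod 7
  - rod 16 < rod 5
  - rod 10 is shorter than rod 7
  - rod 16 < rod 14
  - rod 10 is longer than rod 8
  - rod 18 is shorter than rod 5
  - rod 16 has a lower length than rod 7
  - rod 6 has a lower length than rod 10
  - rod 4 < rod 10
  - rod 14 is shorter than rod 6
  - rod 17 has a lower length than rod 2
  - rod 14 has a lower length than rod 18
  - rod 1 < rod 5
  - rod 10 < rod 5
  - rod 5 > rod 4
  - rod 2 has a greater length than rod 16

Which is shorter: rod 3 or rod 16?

rod 16

Chaining the given relations: rod 16 < rod 14 < rod 6 < rod 18 < rod 1 < rod 8 < rod 10 < rod 5 < rod 7 < rod 3.
So rod 16 < rod 3; rod 16 is the shorter of the two.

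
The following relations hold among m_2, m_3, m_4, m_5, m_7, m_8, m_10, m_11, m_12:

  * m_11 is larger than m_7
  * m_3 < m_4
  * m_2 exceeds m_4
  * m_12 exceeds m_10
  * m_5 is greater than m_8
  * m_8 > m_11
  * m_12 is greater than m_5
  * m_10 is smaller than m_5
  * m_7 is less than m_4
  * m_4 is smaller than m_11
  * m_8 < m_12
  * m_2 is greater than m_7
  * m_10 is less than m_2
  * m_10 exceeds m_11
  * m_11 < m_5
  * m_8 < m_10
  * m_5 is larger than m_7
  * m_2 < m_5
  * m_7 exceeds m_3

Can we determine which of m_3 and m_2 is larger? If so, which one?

m_3 < m_7 and m_7 < m_4 give m_3 < m_4.
Then m_4 < m_11 extends the chain to m_11.
Then m_11 < m_8 extends the chain to m_8.
With m_8 < m_10: m_3 < m_7 < m_4 < m_11 < m_8 < m_10.
With m_10 < m_2: m_3 < m_7 < m_4 < m_11 < m_8 < m_10 < m_2.
So m_2 is larger.

m_2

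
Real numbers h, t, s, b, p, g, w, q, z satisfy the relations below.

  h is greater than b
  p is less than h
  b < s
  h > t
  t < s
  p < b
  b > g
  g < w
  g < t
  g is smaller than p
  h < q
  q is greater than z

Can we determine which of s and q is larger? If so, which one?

undetermined

Following every chain through s: below s we get g, p, b, t.
q is not reached, and no chain runs the other way from q to s.
So the given relations leave the order of s and q undetermined.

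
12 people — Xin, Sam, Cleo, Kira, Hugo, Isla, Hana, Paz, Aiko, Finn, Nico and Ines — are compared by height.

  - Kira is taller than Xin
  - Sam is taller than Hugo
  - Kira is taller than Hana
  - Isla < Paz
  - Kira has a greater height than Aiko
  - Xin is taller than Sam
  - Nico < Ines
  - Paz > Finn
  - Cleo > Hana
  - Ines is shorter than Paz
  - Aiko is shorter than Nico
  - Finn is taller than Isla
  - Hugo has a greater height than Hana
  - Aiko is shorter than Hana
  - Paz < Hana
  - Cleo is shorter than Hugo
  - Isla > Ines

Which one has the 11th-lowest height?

Piecing the relations together gives one ordering: Aiko < Nico < Ines < Isla < Finn < Paz < Hana < Cleo < Hugo < Sam < Xin < Kira.
The 11th smallest is Xin.

Xin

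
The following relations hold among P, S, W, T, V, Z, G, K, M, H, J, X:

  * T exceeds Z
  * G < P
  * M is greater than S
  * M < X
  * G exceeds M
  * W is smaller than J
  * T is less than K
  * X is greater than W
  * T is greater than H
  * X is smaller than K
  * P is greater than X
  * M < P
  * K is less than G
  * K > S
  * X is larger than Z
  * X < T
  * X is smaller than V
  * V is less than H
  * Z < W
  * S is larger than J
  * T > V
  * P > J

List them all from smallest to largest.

Z < W < J < S < M < X < V < H < T < K < G < P

Each adjacent pair is fixed by a given relation: Z < W; W < J; J < S; S < M; M < X; X < V; V < H; H < T; T < K; K < G; G < P. Chaining them end to end gives the full order.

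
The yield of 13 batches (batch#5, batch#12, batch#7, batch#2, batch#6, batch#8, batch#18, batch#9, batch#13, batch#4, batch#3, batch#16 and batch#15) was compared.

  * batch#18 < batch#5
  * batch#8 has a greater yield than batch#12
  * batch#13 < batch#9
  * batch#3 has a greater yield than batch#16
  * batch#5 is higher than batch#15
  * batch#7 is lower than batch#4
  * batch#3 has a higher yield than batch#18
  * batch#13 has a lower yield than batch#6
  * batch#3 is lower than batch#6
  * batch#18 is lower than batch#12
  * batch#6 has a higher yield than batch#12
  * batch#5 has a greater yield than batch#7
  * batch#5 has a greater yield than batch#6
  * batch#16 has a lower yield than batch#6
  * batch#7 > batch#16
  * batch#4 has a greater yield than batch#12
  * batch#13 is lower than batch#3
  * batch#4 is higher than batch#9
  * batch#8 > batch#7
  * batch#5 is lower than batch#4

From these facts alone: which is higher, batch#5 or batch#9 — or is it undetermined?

Following every chain through batch#9: above batch#9 we get batch#4; below batch#9 we get batch#13.
batch#5 is not reached, and no chain runs the other way from batch#5 to batch#9.
So the given relations leave the order of batch#9 and batch#5 undetermined.

undetermined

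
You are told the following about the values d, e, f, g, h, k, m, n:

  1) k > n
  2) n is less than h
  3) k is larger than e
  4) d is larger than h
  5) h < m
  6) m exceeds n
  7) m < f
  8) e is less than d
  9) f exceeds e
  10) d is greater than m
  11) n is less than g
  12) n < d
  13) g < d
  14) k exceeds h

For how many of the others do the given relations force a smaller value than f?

4

Directly below f: e, m.
One step further: n, h (4 so far).
Nothing else is reachable below f; 4 in all.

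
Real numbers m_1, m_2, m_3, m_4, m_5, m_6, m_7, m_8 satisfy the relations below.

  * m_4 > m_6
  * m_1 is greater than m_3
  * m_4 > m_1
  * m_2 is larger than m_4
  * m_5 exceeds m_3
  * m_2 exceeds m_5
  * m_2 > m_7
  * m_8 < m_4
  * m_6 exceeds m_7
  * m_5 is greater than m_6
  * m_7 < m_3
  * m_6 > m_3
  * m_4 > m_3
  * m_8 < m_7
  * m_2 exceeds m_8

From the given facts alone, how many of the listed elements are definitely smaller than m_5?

The elements the relations force below m_5 are m_8, m_7, m_3, m_6 — no chain reaches any other.
That is 4.

4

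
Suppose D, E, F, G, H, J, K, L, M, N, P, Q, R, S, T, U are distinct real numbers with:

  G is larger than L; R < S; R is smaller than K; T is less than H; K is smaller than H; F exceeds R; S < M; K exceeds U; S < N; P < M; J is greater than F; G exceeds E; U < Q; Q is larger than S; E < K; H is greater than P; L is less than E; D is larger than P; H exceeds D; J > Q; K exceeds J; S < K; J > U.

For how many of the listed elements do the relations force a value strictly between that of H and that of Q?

Chaining upward from Q reaches: J, K.
Chaining downward from H reaches: R, T, S, U, F, P, J, D, L, E, K.
Strictly between Q and H are those in both lists: J, K — 2 elements.

2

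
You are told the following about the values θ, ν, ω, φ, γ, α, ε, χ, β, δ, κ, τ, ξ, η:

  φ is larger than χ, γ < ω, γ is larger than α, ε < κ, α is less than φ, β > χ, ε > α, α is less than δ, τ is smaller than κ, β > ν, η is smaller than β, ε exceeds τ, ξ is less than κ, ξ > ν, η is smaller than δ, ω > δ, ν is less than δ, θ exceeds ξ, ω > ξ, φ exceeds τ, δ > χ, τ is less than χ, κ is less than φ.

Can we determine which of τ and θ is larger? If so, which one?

undetermined

Following every chain through τ: above τ we get χ, δ, ω, ε, κ, φ, β.
θ is not reached, and no chain runs the other way from θ to τ.
So the given relations leave the order of τ and θ undetermined.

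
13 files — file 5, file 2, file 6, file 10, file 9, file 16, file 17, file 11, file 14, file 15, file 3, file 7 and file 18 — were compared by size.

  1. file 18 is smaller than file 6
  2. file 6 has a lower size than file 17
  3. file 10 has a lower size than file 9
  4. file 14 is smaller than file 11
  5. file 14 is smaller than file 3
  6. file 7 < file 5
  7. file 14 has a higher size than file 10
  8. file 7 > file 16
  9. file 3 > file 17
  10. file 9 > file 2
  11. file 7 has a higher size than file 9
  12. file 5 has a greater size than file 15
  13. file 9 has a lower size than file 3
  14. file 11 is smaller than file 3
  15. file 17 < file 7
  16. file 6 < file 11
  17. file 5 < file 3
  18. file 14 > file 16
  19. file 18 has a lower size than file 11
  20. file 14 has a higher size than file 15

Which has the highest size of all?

file 3

Chaining downward from file 3: directly below it, file 17, file 9, file 14, file 5, file 11; then file 10, file 18, file 16, file 6, file 2, file 15, file 7.
That covers every other element, and nothing is given above file 3, so file 3 is the highest size.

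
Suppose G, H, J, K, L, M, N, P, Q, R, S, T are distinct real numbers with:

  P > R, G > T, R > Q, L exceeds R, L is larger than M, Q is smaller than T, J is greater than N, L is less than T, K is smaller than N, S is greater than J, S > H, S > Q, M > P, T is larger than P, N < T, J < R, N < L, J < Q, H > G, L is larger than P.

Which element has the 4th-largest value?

Chaining the given pairs: K < N < J < Q < R < P < M < L < T < G < H < S.
The 4th largest is T.

T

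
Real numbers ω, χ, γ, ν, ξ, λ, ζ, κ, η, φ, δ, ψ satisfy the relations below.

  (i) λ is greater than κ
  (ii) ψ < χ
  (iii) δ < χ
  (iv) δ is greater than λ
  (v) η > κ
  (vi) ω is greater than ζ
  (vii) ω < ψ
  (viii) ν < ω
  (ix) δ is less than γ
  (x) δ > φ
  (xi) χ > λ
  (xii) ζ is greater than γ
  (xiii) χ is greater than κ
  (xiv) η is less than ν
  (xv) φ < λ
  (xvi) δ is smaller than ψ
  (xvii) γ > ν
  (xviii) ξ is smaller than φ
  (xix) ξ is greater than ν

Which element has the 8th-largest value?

φ

The consecutive relations fix a unique order: κ < η < ν < ξ < φ < λ < δ < γ < ζ < ω < ψ < χ.
Counting 8 from the largest end gives φ.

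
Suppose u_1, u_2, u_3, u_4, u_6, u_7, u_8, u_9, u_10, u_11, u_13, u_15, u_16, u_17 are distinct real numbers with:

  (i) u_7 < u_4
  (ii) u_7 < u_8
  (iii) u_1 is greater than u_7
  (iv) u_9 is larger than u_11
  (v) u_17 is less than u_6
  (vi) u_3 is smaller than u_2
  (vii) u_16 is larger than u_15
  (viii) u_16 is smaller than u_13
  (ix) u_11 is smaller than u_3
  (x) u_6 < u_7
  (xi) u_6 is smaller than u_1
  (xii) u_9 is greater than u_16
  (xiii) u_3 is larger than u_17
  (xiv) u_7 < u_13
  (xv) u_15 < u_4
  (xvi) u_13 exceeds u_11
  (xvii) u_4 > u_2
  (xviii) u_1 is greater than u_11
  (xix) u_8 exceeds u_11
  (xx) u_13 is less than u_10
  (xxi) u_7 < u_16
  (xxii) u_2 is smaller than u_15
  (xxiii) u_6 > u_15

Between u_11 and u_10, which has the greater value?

The relevant relations are u_11 < u_3; u_3 < u_2; u_2 < u_15; u_15 < u_6; u_6 < u_7; u_7 < u_16; u_16 < u_13; u_13 < u_10.
Together: u_11 < u_3 < u_2 < u_15 < u_6 < u_7 < u_16 < u_13 < u_10.
So u_11 < u_10; u_10 is the larger of the two.

u_10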